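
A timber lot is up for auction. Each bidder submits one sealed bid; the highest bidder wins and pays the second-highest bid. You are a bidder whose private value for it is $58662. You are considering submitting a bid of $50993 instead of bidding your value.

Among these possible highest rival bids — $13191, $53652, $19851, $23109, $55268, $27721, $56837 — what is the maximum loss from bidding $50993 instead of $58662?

$13191: same outcome either way → loss $0.
$53652: truthful gives $5010, deviation gives $0 → loss $5010.
$19851: same outcome either way → loss $0.
$23109: same outcome either way → loss $0.
$55268: truthful gives $3394, deviation gives $0 → loss $3394.
$27721: same outcome either way → loss $0.
$56837: truthful gives $1825, deviation gives $0 → loss $1825.
Maximum loss: $5010.

$5010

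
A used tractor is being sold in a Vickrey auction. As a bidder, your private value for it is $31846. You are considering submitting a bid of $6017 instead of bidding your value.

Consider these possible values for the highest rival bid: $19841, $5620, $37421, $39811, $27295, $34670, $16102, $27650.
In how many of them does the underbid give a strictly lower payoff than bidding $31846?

The deviation hurts exactly when the highest competing bid lies strictly between $6017 and $31846 — underbidding then forfeits a profitable win.
$19841: inside the interval → strictly worse (loss $12005).
$5620: below both → same outcome either way.
$37421: above both → same outcome either way.
$39811: above both → same outcome either way.
$27295: inside the interval → strictly worse (loss $4551).
$34670: above both → same outcome either way.
$16102: inside the interval → strictly worse (loss $15744).
$27650: inside the interval → strictly worse (loss $4196).
Count: 4.

4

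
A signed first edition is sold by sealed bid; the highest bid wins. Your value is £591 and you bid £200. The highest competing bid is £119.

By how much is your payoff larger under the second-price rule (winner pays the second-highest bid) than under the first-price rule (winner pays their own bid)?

You have the highest bid, so you win under either rule.
Second-price: pay £119 → payoff £472.
First-price: pay your own bid £200 → payoff £391.
Difference = £472 − (£391) = £81.

£81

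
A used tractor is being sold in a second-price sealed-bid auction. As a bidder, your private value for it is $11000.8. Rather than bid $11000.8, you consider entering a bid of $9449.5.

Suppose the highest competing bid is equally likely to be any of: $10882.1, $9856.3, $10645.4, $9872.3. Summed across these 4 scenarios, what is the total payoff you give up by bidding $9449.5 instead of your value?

$2747.1

The deviation costs you only when the competing bid falls strictly between $9449.5 and $11000.8; elsewhere both bids give the same outcome.
$10882.1: truthful payoff $118.7, deviation payoff $0 → loss $118.7.
$9856.3: truthful payoff $1144.5, deviation payoff $0 → loss $1144.5.
$10645.4: truthful payoff $355.4, deviation payoff $0 → loss $355.4.
$9872.3: truthful payoff $1128.5, deviation payoff $0 → loss $1128.5.
Total loss = $118.7 + $1144.5 + $355.4 + $1128.5 = $2747.1.
Because the price is fixed by the runner-up's bid, deviating from your value can only change a good outcome into a bad one — never the reverse.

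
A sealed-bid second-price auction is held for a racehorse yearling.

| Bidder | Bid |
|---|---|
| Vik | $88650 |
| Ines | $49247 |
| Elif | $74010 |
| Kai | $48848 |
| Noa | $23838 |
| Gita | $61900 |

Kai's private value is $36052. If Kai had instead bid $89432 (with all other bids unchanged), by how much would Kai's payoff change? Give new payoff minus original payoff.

−$52598

The highest bid among the other bidders is $88650; Kai's bid doesn't change that.
Original bid $48848: Kai is not highest (top rival bid is $88650); payoff $0.
Alternative bid $89432: Kai is highest, pays the top rival bid $88650; payoff $36052 − $88650 = −$52598.
Change in payoff = −$52598 − ($0) = −$52598.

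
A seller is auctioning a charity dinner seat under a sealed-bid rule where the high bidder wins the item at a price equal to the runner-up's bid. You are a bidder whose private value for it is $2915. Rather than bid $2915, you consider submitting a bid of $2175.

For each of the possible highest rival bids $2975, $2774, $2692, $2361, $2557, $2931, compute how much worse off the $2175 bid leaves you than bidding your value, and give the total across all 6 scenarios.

The deviation costs you only when the competing bid falls strictly between $2175 and $2915; elsewhere both bids give the same outcome.
$2975: outcomes coincide → loss $0.
$2774: truthful payoff $141, deviation payoff $0 → loss $141.
$2692: truthful payoff $223, deviation payoff $0 → loss $223.
$2361: truthful payoff $554, deviation payoff $0 → loss $554.
$2557: truthful payoff $358, deviation payoff $0 → loss $358.
$2931: outcomes coincide → loss $0.
Total loss = $141 + $223 + $554 + $358 = $1276.

$1276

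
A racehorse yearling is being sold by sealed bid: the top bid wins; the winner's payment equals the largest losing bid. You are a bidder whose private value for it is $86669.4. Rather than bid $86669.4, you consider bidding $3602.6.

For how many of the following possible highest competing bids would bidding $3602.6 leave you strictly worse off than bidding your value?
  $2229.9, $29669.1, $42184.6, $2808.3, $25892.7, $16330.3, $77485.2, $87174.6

5

The deviation hurts exactly when the highest competing bid lies strictly between $3602.6 and $86669.4 — underbidding then forfeits a profitable win.
$2229.9: below both → same outcome either way.
$29669.1: inside the interval → strictly worse (loss $57000.3).
$42184.6: inside the interval → strictly worse (loss $44484.8).
$2808.3: below both → same outcome either way.
$25892.7: inside the interval → strictly worse (loss $60776.7).
$16330.3: inside the interval → strictly worse (loss $70339.1).
$77485.2: inside the interval → strictly worse (loss $9184.2).
$87174.6: above both → same outcome either way.
Count: 5.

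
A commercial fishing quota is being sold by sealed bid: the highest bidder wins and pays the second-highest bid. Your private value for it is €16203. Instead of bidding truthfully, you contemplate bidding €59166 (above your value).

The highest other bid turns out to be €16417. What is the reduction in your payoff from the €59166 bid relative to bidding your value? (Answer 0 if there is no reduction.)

€214

Bidding your value €16203: you lose (since €16203 < €16417). Payoff €0.
Bidding €59166: you win and pay €16417. Payoff €16203 − €16417 = −€214.
The competing bid €16417 lies between your value and your inflated bid, so overbidding wins an item priced above your value.
Loss from deviating = €0 − (−€214) = €214.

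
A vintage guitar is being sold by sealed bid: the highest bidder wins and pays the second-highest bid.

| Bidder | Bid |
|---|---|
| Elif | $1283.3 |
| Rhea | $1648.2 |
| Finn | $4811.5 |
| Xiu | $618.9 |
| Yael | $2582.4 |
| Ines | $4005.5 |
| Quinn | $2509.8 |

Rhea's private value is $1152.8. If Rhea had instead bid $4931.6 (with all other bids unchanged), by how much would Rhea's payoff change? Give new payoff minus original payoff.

The highest bid among the other bidders is $4811.5; Rhea's bid doesn't change that.
Original bid $1648.2: Rhea is not highest (top rival bid is $4811.5); payoff $0.
Alternative bid $4931.6: Rhea is highest, pays the top rival bid $4811.5; payoff $1152.8 − $4811.5 = −$3658.7.
Change in payoff = −$3658.7 − ($0) = −$3658.7.

−$3658.7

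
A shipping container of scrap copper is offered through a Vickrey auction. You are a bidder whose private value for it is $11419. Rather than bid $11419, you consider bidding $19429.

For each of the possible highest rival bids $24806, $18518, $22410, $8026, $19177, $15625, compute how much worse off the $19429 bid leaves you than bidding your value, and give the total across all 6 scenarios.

The deviation costs you only when the competing bid falls strictly between $11419 and $19429; elsewhere both bids give the same outcome.
$24806: outcomes coincide → loss $0.
$18518: truthful payoff $0, deviation payoff −$7099 → loss $7099.
$22410: outcomes coincide → loss $0.
$8026: outcomes coincide → loss $0.
$19177: truthful payoff $0, deviation payoff −$7758 → loss $7758.
$15625: truthful payoff $0, deviation payoff −$4206 → loss $4206.
Total loss = $7099 + $7758 + $4206 = $19063.

$19063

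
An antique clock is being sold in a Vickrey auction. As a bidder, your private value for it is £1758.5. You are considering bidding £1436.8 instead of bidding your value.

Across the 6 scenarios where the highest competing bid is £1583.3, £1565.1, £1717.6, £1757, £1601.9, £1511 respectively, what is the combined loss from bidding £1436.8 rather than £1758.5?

The deviation costs you only when the competing bid falls strictly between £1436.8 and £1758.5; elsewhere both bids give the same outcome.
£1583.3: truthful payoff £175.2, deviation payoff £0 → loss £175.2.
£1565.1: truthful payoff £193.4, deviation payoff £0 → loss £193.4.
£1717.6: truthful payoff £40.9, deviation payoff £0 → loss £40.9.
£1757: truthful payoff £1.5, deviation payoff £0 → loss £1.5.
£1601.9: truthful payoff £156.6, deviation payoff £0 → loss £156.6.
£1511: truthful payoff £247.5, deviation payoff £0 → loss £247.5.
Total loss = £175.2 + £193.4 + £40.9 + £1.5 + £156.6 + £247.5 = £815.1.

£815.1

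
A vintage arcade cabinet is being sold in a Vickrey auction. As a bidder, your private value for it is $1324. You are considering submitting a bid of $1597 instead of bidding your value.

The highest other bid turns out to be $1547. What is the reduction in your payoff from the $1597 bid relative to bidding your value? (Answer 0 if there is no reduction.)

Bidding your value $1324: you lose (since $1324 < $1547). Payoff $0.
Bidding $1597: you win and pay $1547. Payoff $1324 − $1547 = −$223.
The competing bid $1547 lies between your value and your inflated bid, so overbidding wins an item priced above your value.
Loss from deviating = $0 − (−$223) = $223.

$223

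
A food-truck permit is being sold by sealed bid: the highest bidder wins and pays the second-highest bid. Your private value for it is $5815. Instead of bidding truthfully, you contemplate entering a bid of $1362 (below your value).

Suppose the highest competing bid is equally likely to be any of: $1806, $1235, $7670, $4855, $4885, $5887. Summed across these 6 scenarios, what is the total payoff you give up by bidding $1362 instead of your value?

$5899

The deviation costs you only when the competing bid falls strictly between $1362 and $5815; elsewhere both bids give the same outcome.
$1806: truthful payoff $4009, deviation payoff $0 → loss $4009.
$1235: outcomes coincide → loss $0.
$7670: outcomes coincide → loss $0.
$4855: truthful payoff $960, deviation payoff $0 → loss $960.
$4885: truthful payoff $930, deviation payoff $0 → loss $930.
$5887: outcomes coincide → loss $0.
Total loss = $4009 + $960 + $930 = $5899.
Truthful bidding weakly dominates here: raising your bid can only win items priced above your value, and lowering it can only forfeit items priced below.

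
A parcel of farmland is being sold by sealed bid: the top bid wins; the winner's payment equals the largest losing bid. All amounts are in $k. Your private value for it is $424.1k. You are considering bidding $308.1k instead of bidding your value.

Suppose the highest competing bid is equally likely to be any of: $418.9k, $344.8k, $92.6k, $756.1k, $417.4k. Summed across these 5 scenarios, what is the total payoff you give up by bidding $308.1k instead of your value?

The deviation costs you only when the competing bid falls strictly between $308.1k and $424.1k; elsewhere both bids give the same outcome.
$418.9k: truthful payoff $5.2k, deviation payoff $0k → loss $5.2k.
$344.8k: truthful payoff $79.3k, deviation payoff $0k → loss $79.3k.
$92.6k: outcomes coincide → loss $0k.
$756.1k: outcomes coincide → loss $0k.
$417.4k: truthful payoff $6.7k, deviation payoff $0k → loss $6.7k.
Total loss = $5.2k + $79.3k + $6.7k = $91.2k.
Truthful bidding weakly dominates here: raising your bid can only win items priced above your value, and lowering it can only forfeit items priced below.

$91.2k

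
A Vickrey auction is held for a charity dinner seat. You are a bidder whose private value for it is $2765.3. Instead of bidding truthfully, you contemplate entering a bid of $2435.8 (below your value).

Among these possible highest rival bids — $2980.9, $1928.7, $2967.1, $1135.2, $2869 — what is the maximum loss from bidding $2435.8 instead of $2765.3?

$2980.9: same outcome either way → loss $0.
$1928.7: same outcome either way → loss $0.
$2967.1: same outcome either way → loss $0.
$1135.2: same outcome either way → loss $0.
$2869: same outcome either way → loss $0.
Maximum loss: $0.

$0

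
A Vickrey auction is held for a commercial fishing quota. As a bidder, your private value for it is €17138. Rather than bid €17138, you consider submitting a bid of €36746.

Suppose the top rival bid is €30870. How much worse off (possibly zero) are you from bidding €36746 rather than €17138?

€13732

Bidding your value €17138: you lose (since €17138 < €30870). Payoff €0.
Bidding €36746: you win and pay €30870. Payoff €17138 − €30870 = −€13732.
The competing bid €30870 lies between your value and your inflated bid, so overbidding wins an item priced above your value.
Loss from deviating = €0 − (−€13732) = €13732.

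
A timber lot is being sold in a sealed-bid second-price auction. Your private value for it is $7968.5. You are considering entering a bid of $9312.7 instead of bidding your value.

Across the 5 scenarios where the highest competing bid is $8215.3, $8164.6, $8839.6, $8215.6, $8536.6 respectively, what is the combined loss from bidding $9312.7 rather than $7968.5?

$2129.2

The deviation costs you only when the competing bid falls strictly between $7968.5 and $9312.7; elsewhere both bids give the same outcome.
$8215.3: truthful payoff $0, deviation payoff −$246.8 → loss $246.8.
$8164.6: truthful payoff $0, deviation payoff −$196.1 → loss $196.1.
$8839.6: truthful payoff $0, deviation payoff −$871.1 → loss $871.1.
$8215.6: truthful payoff $0, deviation payoff −$247.1 → loss $247.1.
$8536.6: truthful payoff $0, deviation payoff −$568.1 → loss $568.1.
Total loss = $246.8 + $196.1 + $871.1 + $247.1 + $568.1 = $2129.2.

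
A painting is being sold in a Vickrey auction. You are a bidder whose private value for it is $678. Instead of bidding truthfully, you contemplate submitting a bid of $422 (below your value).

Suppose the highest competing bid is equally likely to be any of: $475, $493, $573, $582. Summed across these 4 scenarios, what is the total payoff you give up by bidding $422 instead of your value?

$589

The deviation costs you only when the competing bid falls strictly between $422 and $678; elsewhere both bids give the same outcome.
$475: truthful payoff $203, deviation payoff $0 → loss $203.
$493: truthful payoff $185, deviation payoff $0 → loss $185.
$573: truthful payoff $105, deviation payoff $0 → loss $105.
$582: truthful payoff $96, deviation payoff $0 → loss $96.
Total loss = $203 + $185 + $105 + $96 = $589.
In a second-price auction your bid sets only whether you win, not what you pay, so bidding your true value is weakly dominant.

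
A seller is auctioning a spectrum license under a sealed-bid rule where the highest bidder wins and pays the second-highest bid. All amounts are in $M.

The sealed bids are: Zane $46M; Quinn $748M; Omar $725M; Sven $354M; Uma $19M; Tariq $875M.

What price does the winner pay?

$748M

Highest bid: Tariq at $875M, so Tariq wins.
Second-highest bid: Quinn at $748M — that is the price the winner pays.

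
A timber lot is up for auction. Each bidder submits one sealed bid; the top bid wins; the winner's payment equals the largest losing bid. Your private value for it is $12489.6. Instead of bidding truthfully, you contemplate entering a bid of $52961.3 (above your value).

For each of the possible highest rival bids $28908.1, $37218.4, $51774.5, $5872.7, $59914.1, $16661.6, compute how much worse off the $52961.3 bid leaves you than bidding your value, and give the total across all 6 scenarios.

$84604.2

The deviation costs you only when the competing bid falls strictly between $12489.6 and $52961.3; elsewhere both bids give the same outcome.
$28908.1: truthful payoff $0, deviation payoff −$16418.5 → loss $16418.5.
$37218.4: truthful payoff $0, deviation payoff −$24728.8 → loss $24728.8.
$51774.5: truthful payoff $0, deviation payoff −$39284.9 → loss $39284.9.
$5872.7: outcomes coincide → loss $0.
$59914.1: outcomes coincide → loss $0.
$16661.6: truthful payoff $0, deviation payoff −$4172 → loss $4172.
Total loss = $16418.5 + $24728.8 + $39284.9 + $4172 = $84604.2.
Because the price is fixed by the runner-up's bid, deviating from your value can only change a good outcome into a bad one — never the reverse.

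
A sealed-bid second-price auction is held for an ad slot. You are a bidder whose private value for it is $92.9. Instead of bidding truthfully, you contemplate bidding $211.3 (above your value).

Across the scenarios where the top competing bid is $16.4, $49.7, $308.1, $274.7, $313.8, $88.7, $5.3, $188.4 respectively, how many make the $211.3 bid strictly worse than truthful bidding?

1

The deviation hurts exactly when the highest competing bid lies strictly between $92.9 and $211.3 — overbidding then wins at a price above your value.
$16.4: below both → same outcome either way.
$49.7: below both → same outcome either way.
$308.1: above both → same outcome either way.
$274.7: above both → same outcome either way.
$313.8: above both → same outcome either way.
$88.7: below both → same outcome either way.
$5.3: below both → same outcome either way.
$188.4: inside the interval → strictly worse (loss $95.5).
Count: 1.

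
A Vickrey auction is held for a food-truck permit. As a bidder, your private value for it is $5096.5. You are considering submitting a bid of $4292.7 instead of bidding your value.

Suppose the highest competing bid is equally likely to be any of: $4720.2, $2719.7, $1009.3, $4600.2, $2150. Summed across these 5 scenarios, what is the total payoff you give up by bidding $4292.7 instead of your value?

$872.6

The deviation costs you only when the competing bid falls strictly between $4292.7 and $5096.5; elsewhere both bids give the same outcome.
$4720.2: truthful payoff $376.3, deviation payoff $0 → loss $376.3.
$2719.7: outcomes coincide → loss $0.
$1009.3: outcomes coincide → loss $0.
$4600.2: truthful payoff $496.3, deviation payoff $0 → loss $496.3.
$2150: outcomes coincide → loss $0.
Total loss = $376.3 + $496.3 = $872.6.
Because the price is fixed by the runner-up's bid, deviating from your value can only change a good outcome into a bad one — never the reverse.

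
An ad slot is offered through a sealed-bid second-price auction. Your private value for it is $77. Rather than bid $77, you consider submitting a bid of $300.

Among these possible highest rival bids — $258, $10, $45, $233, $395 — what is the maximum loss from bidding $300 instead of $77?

$181

$258: truthful gives $0, deviation gives −$181 → loss $181.
$10: same outcome either way → loss $0.
$45: same outcome either way → loss $0.
$233: truthful gives $0, deviation gives −$156 → loss $156.
$395: same outcome either way → loss $0.
Maximum loss: $181.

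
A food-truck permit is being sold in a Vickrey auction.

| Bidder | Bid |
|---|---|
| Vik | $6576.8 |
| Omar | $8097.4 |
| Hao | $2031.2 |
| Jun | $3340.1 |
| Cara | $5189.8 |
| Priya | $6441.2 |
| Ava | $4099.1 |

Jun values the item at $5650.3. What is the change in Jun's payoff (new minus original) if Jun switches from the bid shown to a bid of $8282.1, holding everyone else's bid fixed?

The highest bid among the other bidders is $8097.4; Jun's bid doesn't change that.
Original bid $3340.1: Jun is not highest (top rival bid is $8097.4); payoff $0.
Alternative bid $8282.1: Jun is highest, pays the top rival bid $8097.4; payoff $5650.3 − $8097.4 = −$2447.1.
Change in payoff = −$2447.1 − ($0) = −$2447.1.

−$2447.1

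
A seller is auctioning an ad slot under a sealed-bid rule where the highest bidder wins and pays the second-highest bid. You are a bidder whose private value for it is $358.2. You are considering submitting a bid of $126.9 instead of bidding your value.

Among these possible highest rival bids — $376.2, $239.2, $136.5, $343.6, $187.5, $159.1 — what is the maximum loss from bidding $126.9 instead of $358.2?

$376.2: same outcome either way → loss $0.
$239.2: truthful gives $119, deviation gives $0 → loss $119.
$136.5: truthful gives $221.7, deviation gives $0 → loss $221.7.
$343.6: truthful gives $14.6, deviation gives $0 → loss $14.6.
$187.5: truthful gives $170.7, deviation gives $0 → loss $170.7.
$159.1: truthful gives $199.1, deviation gives $0 → loss $199.1.
Maximum loss: $221.7.

$221.7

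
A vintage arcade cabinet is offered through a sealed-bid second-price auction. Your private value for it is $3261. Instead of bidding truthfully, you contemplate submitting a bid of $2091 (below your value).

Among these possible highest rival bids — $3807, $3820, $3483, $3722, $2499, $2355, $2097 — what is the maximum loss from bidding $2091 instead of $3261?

$3807: same outcome either way → loss $0.
$3820: same outcome either way → loss $0.
$3483: same outcome either way → loss $0.
$3722: same outcome either way → loss $0.
$2499: truthful gives $762, deviation gives $0 → loss $762.
$2355: truthful gives $906, deviation gives $0 → loss $906.
$2097: truthful gives $1164, deviation gives $0 → loss $1164.
Maximum loss: $1164.

$1164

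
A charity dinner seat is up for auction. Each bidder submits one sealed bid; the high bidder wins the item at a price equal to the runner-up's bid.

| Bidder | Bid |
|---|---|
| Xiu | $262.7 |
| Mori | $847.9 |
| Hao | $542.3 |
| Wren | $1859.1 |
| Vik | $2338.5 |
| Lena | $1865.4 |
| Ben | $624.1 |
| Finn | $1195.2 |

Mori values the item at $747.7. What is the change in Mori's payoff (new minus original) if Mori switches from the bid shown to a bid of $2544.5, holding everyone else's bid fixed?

−$1590.8

The highest bid among the other bidders is $2338.5; Mori's bid doesn't change that.
Original bid $847.9: Mori is not highest (top rival bid is $2338.5); payoff $0.
Alternative bid $2544.5: Mori is highest, pays the top rival bid $2338.5; payoff $747.7 − $2338.5 = −$1590.8.
Change in payoff = −$1590.8 − ($0) = −$1590.8.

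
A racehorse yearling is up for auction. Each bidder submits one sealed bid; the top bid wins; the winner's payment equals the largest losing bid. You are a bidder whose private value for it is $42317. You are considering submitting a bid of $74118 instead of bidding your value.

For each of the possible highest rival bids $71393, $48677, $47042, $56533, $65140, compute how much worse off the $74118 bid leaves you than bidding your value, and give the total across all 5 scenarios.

$77200

The deviation costs you only when the competing bid falls strictly between $42317 and $74118; elsewhere both bids give the same outcome.
$71393: truthful payoff $0, deviation payoff −$29076 → loss $29076.
$48677: truthful payoff $0, deviation payoff −$6360 → loss $6360.
$47042: truthful payoff $0, deviation payoff −$4725 → loss $4725.
$56533: truthful payoff $0, deviation payoff −$14216 → loss $14216.
$65140: truthful payoff $0, deviation payoff −$22823 → loss $22823.
Total loss = $29076 + $6360 + $4725 + $14216 + $22823 = $77200.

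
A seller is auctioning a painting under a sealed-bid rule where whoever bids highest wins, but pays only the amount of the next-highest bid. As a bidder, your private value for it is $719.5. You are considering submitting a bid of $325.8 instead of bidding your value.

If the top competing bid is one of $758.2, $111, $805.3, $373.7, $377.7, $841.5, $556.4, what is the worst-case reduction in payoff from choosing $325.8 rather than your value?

$758.2: same outcome either way → loss $0.
$111: same outcome either way → loss $0.
$805.3: same outcome either way → loss $0.
$373.7: truthful gives $345.8, deviation gives $0 → loss $345.8.
$377.7: truthful gives $341.8, deviation gives $0 → loss $341.8.
$841.5: same outcome either way → loss $0.
$556.4: truthful gives $163.1, deviation gives $0 → loss $163.1.
Maximum loss: $345.8.

$345.8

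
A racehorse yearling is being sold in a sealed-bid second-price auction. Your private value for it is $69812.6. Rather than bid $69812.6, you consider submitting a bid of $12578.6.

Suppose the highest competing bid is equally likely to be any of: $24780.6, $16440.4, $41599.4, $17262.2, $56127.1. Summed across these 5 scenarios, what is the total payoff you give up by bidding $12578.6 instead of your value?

The deviation costs you only when the competing bid falls strictly between $12578.6 and $69812.6; elsewhere both bids give the same outcome.
$24780.6: truthful payoff $45032, deviation payoff $0 → loss $45032.
$16440.4: truthful payoff $53372.2, deviation payoff $0 → loss $53372.2.
$41599.4: truthful payoff $28213.2, deviation payoff $0 → loss $28213.2.
$17262.2: truthful payoff $52550.4, deviation payoff $0 → loss $52550.4.
$56127.1: truthful payoff $13685.5, deviation payoff $0 → loss $13685.5.
Total loss = $45032 + $53372.2 + $28213.2 + $52550.4 + $13685.5 = $192853.3.

$192853.3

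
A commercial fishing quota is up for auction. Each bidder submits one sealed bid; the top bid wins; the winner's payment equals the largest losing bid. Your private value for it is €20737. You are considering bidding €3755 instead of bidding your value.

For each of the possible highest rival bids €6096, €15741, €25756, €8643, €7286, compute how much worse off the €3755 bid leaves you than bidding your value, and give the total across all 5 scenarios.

€45182

The deviation costs you only when the competing bid falls strictly between €3755 and €20737; elsewhere both bids give the same outcome.
€6096: truthful payoff €14641, deviation payoff €0 → loss €14641.
€15741: truthful payoff €4996, deviation payoff €0 → loss €4996.
€25756: outcomes coincide → loss €0.
€8643: truthful payoff €12094, deviation payoff €0 → loss €12094.
€7286: truthful payoff €13451, deviation payoff €0 → loss €13451.
Total loss = €14641 + €4996 + €12094 + €13451 = €45182.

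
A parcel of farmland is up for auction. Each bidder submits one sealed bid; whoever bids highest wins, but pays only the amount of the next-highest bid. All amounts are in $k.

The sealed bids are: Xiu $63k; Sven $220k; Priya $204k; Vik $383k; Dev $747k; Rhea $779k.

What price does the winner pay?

$747k

Highest bid: Rhea at $779k, so Rhea wins.
Second-highest bid: Dev at $747k — that is the price the winner pays.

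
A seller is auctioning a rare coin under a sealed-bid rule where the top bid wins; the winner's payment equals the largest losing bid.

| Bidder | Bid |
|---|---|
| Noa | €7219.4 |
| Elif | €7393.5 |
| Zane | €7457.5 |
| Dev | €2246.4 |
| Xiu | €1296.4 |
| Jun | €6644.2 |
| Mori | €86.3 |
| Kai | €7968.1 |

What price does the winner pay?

Highest bid: Kai at €7968.1, so Kai wins.
Second-highest bid: Zane at €7457.5 — that is the price the winner pays.

€7457.5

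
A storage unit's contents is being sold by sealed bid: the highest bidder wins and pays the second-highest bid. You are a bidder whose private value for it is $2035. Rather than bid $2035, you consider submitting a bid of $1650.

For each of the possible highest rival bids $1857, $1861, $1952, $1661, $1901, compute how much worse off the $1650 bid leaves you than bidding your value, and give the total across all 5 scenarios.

$943

The deviation costs you only when the competing bid falls strictly between $1650 and $2035; elsewhere both bids give the same outcome.
$1857: truthful payoff $178, deviation payoff $0 → loss $178.
$1861: truthful payoff $174, deviation payoff $0 → loss $174.
$1952: truthful payoff $83, deviation payoff $0 → loss $83.
$1661: truthful payoff $374, deviation payoff $0 → loss $374.
$1901: truthful payoff $134, deviation payoff $0 → loss $134.
Total loss = $178 + $174 + $83 + $374 + $134 = $943.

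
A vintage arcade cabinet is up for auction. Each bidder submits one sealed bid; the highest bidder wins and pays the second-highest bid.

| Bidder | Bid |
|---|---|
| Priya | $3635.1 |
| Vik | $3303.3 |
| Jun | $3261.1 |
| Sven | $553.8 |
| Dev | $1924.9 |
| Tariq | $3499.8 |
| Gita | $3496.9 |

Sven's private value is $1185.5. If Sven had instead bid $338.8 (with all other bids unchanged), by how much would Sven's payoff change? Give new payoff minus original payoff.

$0

The highest bid among the other bidders is $3635.1; Sven's bid doesn't change that.
Original bid $553.8: Sven is not highest (top rival bid is $3635.1); payoff $0.
Alternative bid $338.8: Sven is not highest (top rival bid is $3635.1); payoff $0.
Change in payoff = $0 − ($0) = $0.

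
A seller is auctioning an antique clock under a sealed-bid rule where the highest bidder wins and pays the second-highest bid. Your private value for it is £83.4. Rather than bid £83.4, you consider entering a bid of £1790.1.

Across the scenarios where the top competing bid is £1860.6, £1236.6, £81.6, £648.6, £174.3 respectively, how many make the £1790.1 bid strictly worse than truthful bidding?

3

The deviation hurts exactly when the highest competing bid lies strictly between £83.4 and £1790.1 — overbidding then wins at a price above your value.
£1860.6: above both → same outcome either way.
£1236.6: inside the interval → strictly worse (loss £1153.2).
£81.6: below both → same outcome either way.
£648.6: inside the interval → strictly worse (loss £565.2).
£174.3: inside the interval → strictly worse (loss £90.9).
Count: 3.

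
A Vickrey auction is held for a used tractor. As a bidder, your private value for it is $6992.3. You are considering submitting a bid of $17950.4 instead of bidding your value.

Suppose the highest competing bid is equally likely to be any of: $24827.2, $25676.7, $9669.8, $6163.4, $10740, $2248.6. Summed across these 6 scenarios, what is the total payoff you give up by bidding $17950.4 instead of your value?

$6425.2

The deviation costs you only when the competing bid falls strictly between $6992.3 and $17950.4; elsewhere both bids give the same outcome.
$24827.2: outcomes coincide → loss $0.
$25676.7: outcomes coincide → loss $0.
$9669.8: truthful payoff $0, deviation payoff −$2677.5 → loss $2677.5.
$6163.4: outcomes coincide → loss $0.
$10740: truthful payoff $0, deviation payoff −$3747.7 → loss $3747.7.
$2248.6: outcomes coincide → loss $0.
Total loss = $2677.5 + $3747.7 = $6425.2.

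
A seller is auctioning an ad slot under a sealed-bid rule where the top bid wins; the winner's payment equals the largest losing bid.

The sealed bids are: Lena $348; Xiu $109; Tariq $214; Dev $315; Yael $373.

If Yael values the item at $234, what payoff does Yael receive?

Highest bid: Yael at $373, so Yael wins.
Second-highest bid: Lena at $348 — that is the price the winner pays.
Yael's payoff = value − price = $234 − $348 = −$114.

−$114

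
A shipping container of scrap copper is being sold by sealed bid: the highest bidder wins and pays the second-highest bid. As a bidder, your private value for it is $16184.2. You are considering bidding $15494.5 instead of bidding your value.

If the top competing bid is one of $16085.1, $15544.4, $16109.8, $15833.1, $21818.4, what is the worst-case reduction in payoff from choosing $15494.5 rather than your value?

$639.8

$16085.1: truthful gives $99.1, deviation gives $0 → loss $99.1.
$15544.4: truthful gives $639.8, deviation gives $0 → loss $639.8.
$16109.8: truthful gives $74.4, deviation gives $0 → loss $74.4.
$15833.1: truthful gives $351.1, deviation gives $0 → loss $351.1.
$21818.4: same outcome either way → loss $0.
Maximum loss: $639.8.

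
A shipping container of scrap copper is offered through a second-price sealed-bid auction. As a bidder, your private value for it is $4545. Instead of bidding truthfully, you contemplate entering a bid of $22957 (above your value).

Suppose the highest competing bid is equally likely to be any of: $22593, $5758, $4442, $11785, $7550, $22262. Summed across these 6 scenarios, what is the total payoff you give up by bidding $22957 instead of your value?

The deviation costs you only when the competing bid falls strictly between $4545 and $22957; elsewhere both bids give the same outcome.
$22593: truthful payoff $0, deviation payoff −$18048 → loss $18048.
$5758: truthful payoff $0, deviation payoff −$1213 → loss $1213.
$4442: outcomes coincide → loss $0.
$11785: truthful payoff $0, deviation payoff −$7240 → loss $7240.
$7550: truthful payoff $0, deviation payoff −$3005 → loss $3005.
$22262: truthful payoff $0, deviation payoff −$17717 → loss $17717.
Total loss = $18048 + $1213 + $7240 + $3005 + $17717 = $47223.
Truthful bidding weakly dominates here: raising your bid can only win items priced above your value, and lowering it can only forfeit items priced below.

$47223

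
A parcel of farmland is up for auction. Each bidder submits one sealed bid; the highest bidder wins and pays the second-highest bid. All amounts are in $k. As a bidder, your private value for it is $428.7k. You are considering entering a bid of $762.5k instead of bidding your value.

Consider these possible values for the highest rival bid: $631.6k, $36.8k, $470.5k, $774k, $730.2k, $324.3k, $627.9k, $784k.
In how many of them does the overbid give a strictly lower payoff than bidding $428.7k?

The deviation hurts exactly when the highest competing bid lies strictly between $428.7k and $762.5k — overbidding then wins at a price above your value.
$631.6k: inside the interval → strictly worse (loss $202.9k).
$36.8k: below both → same outcome either way.
$470.5k: inside the interval → strictly worse (loss $41.8k).
$774k: above both → same outcome either way.
$730.2k: inside the interval → strictly worse (loss $301.5k).
$324.3k: below both → same outcome either way.
$627.9k: inside the interval → strictly worse (loss $199.2k).
$784k: above both → same outcome either way.
Count: 4.

4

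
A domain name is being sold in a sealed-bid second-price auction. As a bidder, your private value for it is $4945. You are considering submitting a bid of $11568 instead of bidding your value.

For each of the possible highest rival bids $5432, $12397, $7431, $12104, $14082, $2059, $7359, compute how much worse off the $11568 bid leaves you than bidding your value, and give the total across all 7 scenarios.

$5387

The deviation costs you only when the competing bid falls strictly between $4945 and $11568; elsewhere both bids give the same outcome.
$5432: truthful payoff $0, deviation payoff −$487 → loss $487.
$12397: outcomes coincide → loss $0.
$7431: truthful payoff $0, deviation payoff −$2486 → loss $2486.
$12104: outcomes coincide → loss $0.
$14082: outcomes coincide → loss $0.
$2059: outcomes coincide → loss $0.
$7359: truthful payoff $0, deviation payoff −$2414 → loss $2414.
Total loss = $487 + $2486 + $2414 = $5387.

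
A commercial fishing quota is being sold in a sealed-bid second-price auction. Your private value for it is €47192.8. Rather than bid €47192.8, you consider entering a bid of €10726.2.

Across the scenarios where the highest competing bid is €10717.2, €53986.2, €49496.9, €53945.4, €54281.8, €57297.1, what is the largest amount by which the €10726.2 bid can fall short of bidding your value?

€0

€10717.2: same outcome either way → loss €0.
€53986.2: same outcome either way → loss €0.
€49496.9: same outcome either way → loss €0.
€53945.4: same outcome either way → loss €0.
€54281.8: same outcome either way → loss €0.
€57297.1: same outcome either way → loss €0.
Maximum loss: €0.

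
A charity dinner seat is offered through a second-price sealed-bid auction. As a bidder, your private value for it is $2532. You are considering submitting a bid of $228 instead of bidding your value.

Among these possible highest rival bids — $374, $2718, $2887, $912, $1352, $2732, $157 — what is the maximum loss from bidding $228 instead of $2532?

$374: truthful gives $2158, deviation gives $0 → loss $2158.
$2718: same outcome either way → loss $0.
$2887: same outcome either way → loss $0.
$912: truthful gives $1620, deviation gives $0 → loss $1620.
$1352: truthful gives $1180, deviation gives $0 → loss $1180.
$2732: same outcome either way → loss $0.
$157: same outcome either way → loss $0.
Maximum loss: $2158.

$2158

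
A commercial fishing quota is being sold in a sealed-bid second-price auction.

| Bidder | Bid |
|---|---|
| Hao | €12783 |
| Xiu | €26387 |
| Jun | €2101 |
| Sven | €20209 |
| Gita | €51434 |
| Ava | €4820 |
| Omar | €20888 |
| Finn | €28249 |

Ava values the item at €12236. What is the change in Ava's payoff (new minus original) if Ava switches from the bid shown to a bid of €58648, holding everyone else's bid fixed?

The highest bid among the other bidders is €51434; Ava's bid doesn't change that.
Original bid €4820: Ava is not highest (top rival bid is €51434); payoff €0.
Alternative bid €58648: Ava is highest, pays the top rival bid €51434; payoff €12236 − €51434 = −€39198.
Change in payoff = −€39198 − (€0) = −€39198.

−€39198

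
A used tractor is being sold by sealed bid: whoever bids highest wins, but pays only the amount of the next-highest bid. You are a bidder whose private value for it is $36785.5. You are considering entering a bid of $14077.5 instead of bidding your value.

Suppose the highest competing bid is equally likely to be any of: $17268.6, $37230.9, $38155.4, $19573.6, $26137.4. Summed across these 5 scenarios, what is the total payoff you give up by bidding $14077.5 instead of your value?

$47376.9

The deviation costs you only when the competing bid falls strictly between $14077.5 and $36785.5; elsewhere both bids give the same outcome.
$17268.6: truthful payoff $19516.9, deviation payoff $0 → loss $19516.9.
$37230.9: outcomes coincide → loss $0.
$38155.4: outcomes coincide → loss $0.
$19573.6: truthful payoff $17211.9, deviation payoff $0 → loss $17211.9.
$26137.4: truthful payoff $10648.1, deviation payoff $0 → loss $10648.1.
Total loss = $19516.9 + $17211.9 + $10648.1 = $47376.9.
Because the price is fixed by the runner-up's bid, deviating from your value can only change a good outcome into a bad one — never the reverse.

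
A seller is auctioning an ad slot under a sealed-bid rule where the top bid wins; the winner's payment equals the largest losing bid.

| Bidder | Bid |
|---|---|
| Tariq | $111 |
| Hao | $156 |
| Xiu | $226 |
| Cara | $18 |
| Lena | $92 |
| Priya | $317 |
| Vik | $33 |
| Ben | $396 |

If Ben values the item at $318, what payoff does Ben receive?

$1

Highest bid: Ben at $396, so Ben wins.
Second-highest bid: Priya at $317 — that is the price the winner pays.
Ben's payoff = value − price = $318 − $317 = $1.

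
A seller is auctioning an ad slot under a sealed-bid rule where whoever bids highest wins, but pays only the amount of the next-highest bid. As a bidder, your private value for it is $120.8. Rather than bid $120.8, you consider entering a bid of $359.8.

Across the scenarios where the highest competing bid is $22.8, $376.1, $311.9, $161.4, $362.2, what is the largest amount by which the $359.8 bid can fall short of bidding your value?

$191.1

$22.8: same outcome either way → loss $0.
$376.1: same outcome either way → loss $0.
$311.9: truthful gives $0, deviation gives −$191.1 → loss $191.1.
$161.4: truthful gives $0, deviation gives −$40.6 → loss $40.6.
$362.2: same outcome either way → loss $0.
Maximum loss: $191.1.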